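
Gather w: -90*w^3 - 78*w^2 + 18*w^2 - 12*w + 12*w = -90*w^3 - 60*w^2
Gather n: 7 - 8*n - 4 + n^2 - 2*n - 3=n^2 - 10*n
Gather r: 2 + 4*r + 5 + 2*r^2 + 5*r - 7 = 2*r^2 + 9*r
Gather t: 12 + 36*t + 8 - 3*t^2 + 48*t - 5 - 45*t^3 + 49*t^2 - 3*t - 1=-45*t^3 + 46*t^2 + 81*t + 14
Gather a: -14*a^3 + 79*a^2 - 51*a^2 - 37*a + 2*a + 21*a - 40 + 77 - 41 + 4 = -14*a^3 + 28*a^2 - 14*a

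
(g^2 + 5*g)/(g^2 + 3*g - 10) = g/(g - 2)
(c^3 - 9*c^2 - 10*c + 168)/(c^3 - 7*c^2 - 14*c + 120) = (c - 7)/(c - 5)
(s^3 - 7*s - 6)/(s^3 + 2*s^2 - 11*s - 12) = (s + 2)/(s + 4)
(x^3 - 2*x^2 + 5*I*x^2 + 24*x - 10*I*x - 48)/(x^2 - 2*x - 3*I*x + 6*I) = x + 8*I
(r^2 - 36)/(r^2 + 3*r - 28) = (r^2 - 36)/(r^2 + 3*r - 28)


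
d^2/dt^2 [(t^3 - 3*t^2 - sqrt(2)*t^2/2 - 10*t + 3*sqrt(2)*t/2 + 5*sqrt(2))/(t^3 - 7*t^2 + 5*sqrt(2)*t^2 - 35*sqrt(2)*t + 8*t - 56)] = (-11*sqrt(2)*t^6 + 8*t^6 - 108*t^5 + 219*sqrt(2)*t^5 - 909*sqrt(2)*t^4 + 1116*t^4 - 1204*t^3 + 765*sqrt(2)*t^3 - 10332*t^2 + 12114*sqrt(2)*t^2 - 30828*sqrt(2)*t + 64476*t - 45136 + 58628*sqrt(2))/(t^9 - 21*t^8 + 15*sqrt(2)*t^8 - 315*sqrt(2)*t^7 + 321*t^7 - 3997*t^6 + 2695*sqrt(2)*t^6 - 15435*sqrt(2)*t^5 + 26970*t^5 - 88914*t^4 + 72990*sqrt(2)*t^4 - 188230*sqrt(2)*t^3 + 205136*t^3 - 488208*t^2 + 141120*sqrt(2)*t^2 - 329280*sqrt(2)*t + 75264*t - 175616)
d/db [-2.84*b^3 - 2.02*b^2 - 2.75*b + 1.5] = -8.52*b^2 - 4.04*b - 2.75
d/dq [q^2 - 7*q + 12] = 2*q - 7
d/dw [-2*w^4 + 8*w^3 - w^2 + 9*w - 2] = -8*w^3 + 24*w^2 - 2*w + 9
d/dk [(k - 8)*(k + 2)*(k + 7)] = 3*k^2 + 2*k - 58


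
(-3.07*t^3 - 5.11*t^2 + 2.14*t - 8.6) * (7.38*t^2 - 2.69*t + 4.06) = -22.6566*t^5 - 29.4535*t^4 + 17.0749*t^3 - 89.9712*t^2 + 31.8224*t - 34.916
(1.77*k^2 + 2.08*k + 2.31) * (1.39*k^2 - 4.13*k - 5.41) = 2.4603*k^4 - 4.4189*k^3 - 14.9552*k^2 - 20.7931*k - 12.4971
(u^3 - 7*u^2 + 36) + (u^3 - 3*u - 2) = 2*u^3 - 7*u^2 - 3*u + 34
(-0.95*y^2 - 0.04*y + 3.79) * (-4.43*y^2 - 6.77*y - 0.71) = 4.2085*y^4 + 6.6087*y^3 - 15.8444*y^2 - 25.6299*y - 2.6909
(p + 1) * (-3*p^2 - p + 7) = -3*p^3 - 4*p^2 + 6*p + 7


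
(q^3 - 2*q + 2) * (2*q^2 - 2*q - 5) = 2*q^5 - 2*q^4 - 9*q^3 + 8*q^2 + 6*q - 10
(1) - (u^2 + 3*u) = -u^2 - 3*u + 1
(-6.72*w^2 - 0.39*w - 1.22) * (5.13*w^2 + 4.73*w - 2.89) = -34.4736*w^4 - 33.7863*w^3 + 11.3175*w^2 - 4.6435*w + 3.5258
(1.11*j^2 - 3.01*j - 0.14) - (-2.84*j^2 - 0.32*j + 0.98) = 3.95*j^2 - 2.69*j - 1.12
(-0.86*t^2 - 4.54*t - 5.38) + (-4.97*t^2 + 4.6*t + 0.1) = -5.83*t^2 + 0.0599999999999996*t - 5.28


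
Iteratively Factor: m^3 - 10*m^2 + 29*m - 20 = (m - 1)*(m^2 - 9*m + 20) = (m - 5)*(m - 1)*(m - 4)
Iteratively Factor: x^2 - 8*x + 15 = (x - 3)*(x - 5)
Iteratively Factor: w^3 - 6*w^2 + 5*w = (w)*(w^2 - 6*w + 5) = w*(w - 5)*(w - 1)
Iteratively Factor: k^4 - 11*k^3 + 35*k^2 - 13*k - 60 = (k - 4)*(k^3 - 7*k^2 + 7*k + 15) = (k - 4)*(k + 1)*(k^2 - 8*k + 15) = (k - 5)*(k - 4)*(k + 1)*(k - 3)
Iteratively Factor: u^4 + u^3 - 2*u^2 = (u)*(u^3 + u^2 - 2*u) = u*(u - 1)*(u^2 + 2*u) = u^2*(u - 1)*(u + 2)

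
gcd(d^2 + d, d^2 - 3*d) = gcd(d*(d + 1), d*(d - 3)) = d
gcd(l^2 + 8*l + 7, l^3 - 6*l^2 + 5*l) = 1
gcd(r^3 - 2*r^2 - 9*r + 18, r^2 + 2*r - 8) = r - 2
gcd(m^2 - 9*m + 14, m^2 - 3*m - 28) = m - 7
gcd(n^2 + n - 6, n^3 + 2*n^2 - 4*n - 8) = n - 2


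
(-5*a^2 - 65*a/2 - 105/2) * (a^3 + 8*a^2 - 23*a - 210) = -5*a^5 - 145*a^4/2 - 395*a^3/2 + 2755*a^2/2 + 16065*a/2 + 11025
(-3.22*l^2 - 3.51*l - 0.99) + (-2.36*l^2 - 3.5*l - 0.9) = -5.58*l^2 - 7.01*l - 1.89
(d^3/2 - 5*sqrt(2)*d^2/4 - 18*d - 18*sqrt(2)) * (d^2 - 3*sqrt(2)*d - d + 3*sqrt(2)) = d^5/2 - 11*sqrt(2)*d^4/4 - d^4/2 - 21*d^3/2 + 11*sqrt(2)*d^3/4 + 21*d^2/2 + 36*sqrt(2)*d^2 - 36*sqrt(2)*d + 108*d - 108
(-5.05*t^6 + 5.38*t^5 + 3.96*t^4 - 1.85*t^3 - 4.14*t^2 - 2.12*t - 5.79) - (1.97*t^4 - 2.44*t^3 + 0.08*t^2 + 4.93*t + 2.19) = -5.05*t^6 + 5.38*t^5 + 1.99*t^4 + 0.59*t^3 - 4.22*t^2 - 7.05*t - 7.98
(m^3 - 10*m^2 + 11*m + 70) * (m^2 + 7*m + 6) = m^5 - 3*m^4 - 53*m^3 + 87*m^2 + 556*m + 420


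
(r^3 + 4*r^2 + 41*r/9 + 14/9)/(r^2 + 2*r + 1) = (r^2 + 3*r + 14/9)/(r + 1)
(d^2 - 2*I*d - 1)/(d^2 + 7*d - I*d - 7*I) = (d - I)/(d + 7)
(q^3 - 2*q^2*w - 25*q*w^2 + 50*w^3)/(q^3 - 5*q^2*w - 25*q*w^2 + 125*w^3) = (q - 2*w)/(q - 5*w)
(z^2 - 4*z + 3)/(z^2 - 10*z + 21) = (z - 1)/(z - 7)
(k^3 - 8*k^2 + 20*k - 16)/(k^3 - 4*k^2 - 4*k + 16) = (k - 2)/(k + 2)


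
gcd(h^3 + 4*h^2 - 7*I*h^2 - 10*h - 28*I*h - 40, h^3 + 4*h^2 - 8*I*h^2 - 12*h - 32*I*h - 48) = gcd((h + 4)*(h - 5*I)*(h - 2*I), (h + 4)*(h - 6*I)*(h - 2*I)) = h^2 + h*(4 - 2*I) - 8*I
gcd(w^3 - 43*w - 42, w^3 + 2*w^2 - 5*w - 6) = w + 1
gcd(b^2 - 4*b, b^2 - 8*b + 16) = b - 4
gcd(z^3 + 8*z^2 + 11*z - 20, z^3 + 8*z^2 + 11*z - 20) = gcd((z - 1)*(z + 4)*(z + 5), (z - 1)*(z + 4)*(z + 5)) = z^3 + 8*z^2 + 11*z - 20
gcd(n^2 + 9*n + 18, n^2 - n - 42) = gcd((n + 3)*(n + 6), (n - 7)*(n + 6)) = n + 6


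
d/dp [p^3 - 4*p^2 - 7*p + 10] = 3*p^2 - 8*p - 7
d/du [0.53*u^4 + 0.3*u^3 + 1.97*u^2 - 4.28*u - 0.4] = 2.12*u^3 + 0.9*u^2 + 3.94*u - 4.28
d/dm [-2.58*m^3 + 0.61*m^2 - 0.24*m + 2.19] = -7.74*m^2 + 1.22*m - 0.24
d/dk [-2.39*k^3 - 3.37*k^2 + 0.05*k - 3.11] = -7.17*k^2 - 6.74*k + 0.05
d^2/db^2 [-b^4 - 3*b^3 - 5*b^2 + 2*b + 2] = -12*b^2 - 18*b - 10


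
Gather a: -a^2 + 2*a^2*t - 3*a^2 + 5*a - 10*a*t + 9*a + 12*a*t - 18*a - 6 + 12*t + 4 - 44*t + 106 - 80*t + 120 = a^2*(2*t - 4) + a*(2*t - 4) - 112*t + 224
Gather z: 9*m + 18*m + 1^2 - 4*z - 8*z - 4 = 27*m - 12*z - 3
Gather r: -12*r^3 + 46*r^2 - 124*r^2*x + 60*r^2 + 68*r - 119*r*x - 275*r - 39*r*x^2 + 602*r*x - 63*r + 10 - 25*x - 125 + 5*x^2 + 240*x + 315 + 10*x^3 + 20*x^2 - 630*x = -12*r^3 + r^2*(106 - 124*x) + r*(-39*x^2 + 483*x - 270) + 10*x^3 + 25*x^2 - 415*x + 200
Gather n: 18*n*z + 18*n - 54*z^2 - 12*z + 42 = n*(18*z + 18) - 54*z^2 - 12*z + 42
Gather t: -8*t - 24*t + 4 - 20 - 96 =-32*t - 112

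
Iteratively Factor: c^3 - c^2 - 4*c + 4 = (c + 2)*(c^2 - 3*c + 2) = (c - 2)*(c + 2)*(c - 1)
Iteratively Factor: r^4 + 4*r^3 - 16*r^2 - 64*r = (r + 4)*(r^3 - 16*r) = (r + 4)^2*(r^2 - 4*r) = r*(r + 4)^2*(r - 4)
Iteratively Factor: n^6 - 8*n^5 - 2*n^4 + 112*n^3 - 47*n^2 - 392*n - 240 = (n - 4)*(n^5 - 4*n^4 - 18*n^3 + 40*n^2 + 113*n + 60) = (n - 4)*(n + 1)*(n^4 - 5*n^3 - 13*n^2 + 53*n + 60) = (n - 4)*(n + 1)*(n + 3)*(n^3 - 8*n^2 + 11*n + 20) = (n - 4)^2*(n + 1)*(n + 3)*(n^2 - 4*n - 5) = (n - 4)^2*(n + 1)^2*(n + 3)*(n - 5)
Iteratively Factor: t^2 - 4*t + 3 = (t - 1)*(t - 3)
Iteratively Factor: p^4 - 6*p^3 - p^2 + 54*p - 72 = (p + 3)*(p^3 - 9*p^2 + 26*p - 24) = (p - 2)*(p + 3)*(p^2 - 7*p + 12) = (p - 3)*(p - 2)*(p + 3)*(p - 4)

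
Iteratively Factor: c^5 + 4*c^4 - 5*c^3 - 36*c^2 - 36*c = (c)*(c^4 + 4*c^3 - 5*c^2 - 36*c - 36) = c*(c - 3)*(c^3 + 7*c^2 + 16*c + 12) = c*(c - 3)*(c + 2)*(c^2 + 5*c + 6) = c*(c - 3)*(c + 2)*(c + 3)*(c + 2)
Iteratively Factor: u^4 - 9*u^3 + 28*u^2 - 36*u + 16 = (u - 2)*(u^3 - 7*u^2 + 14*u - 8) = (u - 2)*(u - 1)*(u^2 - 6*u + 8) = (u - 4)*(u - 2)*(u - 1)*(u - 2)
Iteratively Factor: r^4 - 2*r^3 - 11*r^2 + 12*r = (r)*(r^3 - 2*r^2 - 11*r + 12) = r*(r + 3)*(r^2 - 5*r + 4) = r*(r - 1)*(r + 3)*(r - 4)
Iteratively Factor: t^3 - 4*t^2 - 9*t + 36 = (t + 3)*(t^2 - 7*t + 12) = (t - 4)*(t + 3)*(t - 3)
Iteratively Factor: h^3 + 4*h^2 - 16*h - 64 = (h + 4)*(h^2 - 16) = (h + 4)^2*(h - 4)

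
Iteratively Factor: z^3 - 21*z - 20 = (z + 1)*(z^2 - z - 20) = (z + 1)*(z + 4)*(z - 5)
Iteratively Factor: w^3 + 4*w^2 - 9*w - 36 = (w + 3)*(w^2 + w - 12) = (w - 3)*(w + 3)*(w + 4)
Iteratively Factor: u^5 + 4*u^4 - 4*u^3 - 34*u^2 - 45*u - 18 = (u - 3)*(u^4 + 7*u^3 + 17*u^2 + 17*u + 6) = (u - 3)*(u + 3)*(u^3 + 4*u^2 + 5*u + 2) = (u - 3)*(u + 2)*(u + 3)*(u^2 + 2*u + 1) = (u - 3)*(u + 1)*(u + 2)*(u + 3)*(u + 1)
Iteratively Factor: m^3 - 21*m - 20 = (m + 4)*(m^2 - 4*m - 5) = (m - 5)*(m + 4)*(m + 1)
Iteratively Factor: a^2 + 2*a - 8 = (a - 2)*(a + 4)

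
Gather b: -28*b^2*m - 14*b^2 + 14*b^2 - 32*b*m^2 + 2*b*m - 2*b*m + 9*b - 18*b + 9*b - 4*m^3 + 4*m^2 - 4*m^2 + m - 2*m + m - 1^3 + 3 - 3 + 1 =-28*b^2*m - 32*b*m^2 - 4*m^3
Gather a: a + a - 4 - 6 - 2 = 2*a - 12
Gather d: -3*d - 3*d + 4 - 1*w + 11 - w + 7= -6*d - 2*w + 22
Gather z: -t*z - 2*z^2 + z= -2*z^2 + z*(1 - t)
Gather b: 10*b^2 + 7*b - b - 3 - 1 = 10*b^2 + 6*b - 4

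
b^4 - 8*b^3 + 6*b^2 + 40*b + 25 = (b - 5)^2*(b + 1)^2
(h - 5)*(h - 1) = h^2 - 6*h + 5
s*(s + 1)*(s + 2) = s^3 + 3*s^2 + 2*s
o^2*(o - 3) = o^3 - 3*o^2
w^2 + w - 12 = (w - 3)*(w + 4)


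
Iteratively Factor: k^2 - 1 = (k + 1)*(k - 1)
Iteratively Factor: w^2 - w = (w - 1)*(w)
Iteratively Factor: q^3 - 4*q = (q + 2)*(q^2 - 2*q) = q*(q + 2)*(q - 2)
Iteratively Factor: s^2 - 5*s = (s - 5)*(s)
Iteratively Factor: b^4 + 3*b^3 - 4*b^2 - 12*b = (b - 2)*(b^3 + 5*b^2 + 6*b) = (b - 2)*(b + 2)*(b^2 + 3*b) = (b - 2)*(b + 2)*(b + 3)*(b)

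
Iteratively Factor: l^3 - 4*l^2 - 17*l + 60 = (l + 4)*(l^2 - 8*l + 15) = (l - 3)*(l + 4)*(l - 5)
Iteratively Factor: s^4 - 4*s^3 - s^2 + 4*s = (s - 1)*(s^3 - 3*s^2 - 4*s) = (s - 1)*(s + 1)*(s^2 - 4*s) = (s - 4)*(s - 1)*(s + 1)*(s)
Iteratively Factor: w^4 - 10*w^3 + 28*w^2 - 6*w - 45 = (w - 5)*(w^3 - 5*w^2 + 3*w + 9) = (w - 5)*(w - 3)*(w^2 - 2*w - 3) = (w - 5)*(w - 3)*(w + 1)*(w - 3)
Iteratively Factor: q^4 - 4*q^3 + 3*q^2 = (q)*(q^3 - 4*q^2 + 3*q) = q*(q - 3)*(q^2 - q) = q*(q - 3)*(q - 1)*(q)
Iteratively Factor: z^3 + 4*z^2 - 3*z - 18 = (z + 3)*(z^2 + z - 6) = (z - 2)*(z + 3)*(z + 3)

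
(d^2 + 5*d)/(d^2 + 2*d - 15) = d/(d - 3)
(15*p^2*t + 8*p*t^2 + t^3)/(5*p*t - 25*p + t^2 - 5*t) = t*(3*p + t)/(t - 5)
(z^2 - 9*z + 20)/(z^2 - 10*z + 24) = (z - 5)/(z - 6)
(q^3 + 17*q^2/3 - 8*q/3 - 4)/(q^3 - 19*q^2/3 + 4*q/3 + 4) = (q + 6)/(q - 6)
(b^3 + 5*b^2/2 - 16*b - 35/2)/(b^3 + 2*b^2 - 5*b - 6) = (b^2 + 3*b/2 - 35/2)/(b^2 + b - 6)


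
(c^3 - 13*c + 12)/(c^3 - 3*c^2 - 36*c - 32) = (c^2 - 4*c + 3)/(c^2 - 7*c - 8)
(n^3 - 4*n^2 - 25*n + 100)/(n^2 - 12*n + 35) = (n^2 + n - 20)/(n - 7)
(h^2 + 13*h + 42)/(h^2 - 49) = (h + 6)/(h - 7)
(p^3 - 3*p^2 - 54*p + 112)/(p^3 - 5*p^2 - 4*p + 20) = (p^2 - p - 56)/(p^2 - 3*p - 10)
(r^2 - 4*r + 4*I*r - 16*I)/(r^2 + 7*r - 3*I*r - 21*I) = (r^2 + 4*r*(-1 + I) - 16*I)/(r^2 + r*(7 - 3*I) - 21*I)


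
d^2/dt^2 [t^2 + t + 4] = 2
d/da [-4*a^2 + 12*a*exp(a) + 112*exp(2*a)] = 12*a*exp(a) - 8*a + 224*exp(2*a) + 12*exp(a)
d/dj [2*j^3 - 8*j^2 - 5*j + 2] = 6*j^2 - 16*j - 5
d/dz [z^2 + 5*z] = 2*z + 5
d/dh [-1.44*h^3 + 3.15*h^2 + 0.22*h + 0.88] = -4.32*h^2 + 6.3*h + 0.22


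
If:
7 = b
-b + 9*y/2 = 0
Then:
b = 7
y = 14/9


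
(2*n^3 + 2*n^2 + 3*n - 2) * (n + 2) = 2*n^4 + 6*n^3 + 7*n^2 + 4*n - 4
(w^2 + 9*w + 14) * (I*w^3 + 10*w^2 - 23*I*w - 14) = I*w^5 + 10*w^4 + 9*I*w^4 + 90*w^3 - 9*I*w^3 + 126*w^2 - 207*I*w^2 - 126*w - 322*I*w - 196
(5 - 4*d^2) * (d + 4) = -4*d^3 - 16*d^2 + 5*d + 20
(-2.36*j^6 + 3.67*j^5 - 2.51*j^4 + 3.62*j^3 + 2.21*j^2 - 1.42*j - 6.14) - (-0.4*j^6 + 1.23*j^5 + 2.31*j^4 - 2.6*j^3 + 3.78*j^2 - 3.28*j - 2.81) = -1.96*j^6 + 2.44*j^5 - 4.82*j^4 + 6.22*j^3 - 1.57*j^2 + 1.86*j - 3.33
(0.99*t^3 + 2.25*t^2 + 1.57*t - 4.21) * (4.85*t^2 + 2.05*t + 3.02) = 4.8015*t^5 + 12.942*t^4 + 15.2168*t^3 - 10.405*t^2 - 3.8891*t - 12.7142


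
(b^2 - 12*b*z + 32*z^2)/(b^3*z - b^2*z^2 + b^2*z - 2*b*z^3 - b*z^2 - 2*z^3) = (-b^2 + 12*b*z - 32*z^2)/(z*(-b^3 + b^2*z - b^2 + 2*b*z^2 + b*z + 2*z^2))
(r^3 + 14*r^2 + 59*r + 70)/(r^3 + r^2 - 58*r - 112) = (r + 5)/(r - 8)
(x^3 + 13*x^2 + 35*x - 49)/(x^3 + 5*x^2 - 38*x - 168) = (x^2 + 6*x - 7)/(x^2 - 2*x - 24)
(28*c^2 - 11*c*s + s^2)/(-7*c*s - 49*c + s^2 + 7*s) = (-4*c + s)/(s + 7)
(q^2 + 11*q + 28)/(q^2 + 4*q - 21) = (q + 4)/(q - 3)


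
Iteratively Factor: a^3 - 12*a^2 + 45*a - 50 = (a - 2)*(a^2 - 10*a + 25) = (a - 5)*(a - 2)*(a - 5)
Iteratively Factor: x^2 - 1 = (x + 1)*(x - 1)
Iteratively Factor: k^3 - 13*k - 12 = (k + 1)*(k^2 - k - 12) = (k - 4)*(k + 1)*(k + 3)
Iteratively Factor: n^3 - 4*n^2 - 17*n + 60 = (n + 4)*(n^2 - 8*n + 15) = (n - 3)*(n + 4)*(n - 5)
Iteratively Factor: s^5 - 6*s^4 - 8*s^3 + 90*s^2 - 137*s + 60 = (s - 3)*(s^4 - 3*s^3 - 17*s^2 + 39*s - 20) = (s - 5)*(s - 3)*(s^3 + 2*s^2 - 7*s + 4) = (s - 5)*(s - 3)*(s - 1)*(s^2 + 3*s - 4) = (s - 5)*(s - 3)*(s - 1)*(s + 4)*(s - 1)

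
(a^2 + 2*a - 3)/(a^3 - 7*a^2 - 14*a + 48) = (a - 1)/(a^2 - 10*a + 16)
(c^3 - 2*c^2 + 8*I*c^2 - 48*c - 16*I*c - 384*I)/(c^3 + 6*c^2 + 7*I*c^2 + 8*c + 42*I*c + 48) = (c - 8)/(c - I)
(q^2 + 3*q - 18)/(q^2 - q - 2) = (-q^2 - 3*q + 18)/(-q^2 + q + 2)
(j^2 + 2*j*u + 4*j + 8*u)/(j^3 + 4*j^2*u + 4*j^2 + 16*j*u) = (j + 2*u)/(j*(j + 4*u))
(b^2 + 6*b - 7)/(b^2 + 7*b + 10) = (b^2 + 6*b - 7)/(b^2 + 7*b + 10)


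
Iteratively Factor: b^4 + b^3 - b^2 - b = (b)*(b^3 + b^2 - b - 1) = b*(b + 1)*(b^2 - 1) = b*(b + 1)^2*(b - 1)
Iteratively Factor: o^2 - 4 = (o - 2)*(o + 2)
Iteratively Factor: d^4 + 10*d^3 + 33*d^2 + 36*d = (d + 3)*(d^3 + 7*d^2 + 12*d) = (d + 3)*(d + 4)*(d^2 + 3*d) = (d + 3)^2*(d + 4)*(d)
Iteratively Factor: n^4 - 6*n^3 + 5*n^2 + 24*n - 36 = (n + 2)*(n^3 - 8*n^2 + 21*n - 18) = (n - 3)*(n + 2)*(n^2 - 5*n + 6) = (n - 3)*(n - 2)*(n + 2)*(n - 3)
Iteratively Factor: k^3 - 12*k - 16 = (k + 2)*(k^2 - 2*k - 8) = (k - 4)*(k + 2)*(k + 2)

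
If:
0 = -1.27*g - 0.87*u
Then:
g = -0.68503937007874*u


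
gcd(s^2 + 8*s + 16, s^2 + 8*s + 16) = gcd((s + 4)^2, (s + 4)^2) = s^2 + 8*s + 16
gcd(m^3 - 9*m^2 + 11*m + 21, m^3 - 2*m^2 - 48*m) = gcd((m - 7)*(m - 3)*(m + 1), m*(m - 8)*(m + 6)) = 1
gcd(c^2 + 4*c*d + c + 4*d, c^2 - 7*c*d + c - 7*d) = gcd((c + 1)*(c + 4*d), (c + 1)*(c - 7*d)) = c + 1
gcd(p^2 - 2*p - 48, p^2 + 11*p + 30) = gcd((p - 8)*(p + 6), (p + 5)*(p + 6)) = p + 6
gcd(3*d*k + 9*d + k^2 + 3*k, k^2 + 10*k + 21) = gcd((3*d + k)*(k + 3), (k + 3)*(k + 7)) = k + 3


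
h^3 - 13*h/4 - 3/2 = (h - 2)*(h + 1/2)*(h + 3/2)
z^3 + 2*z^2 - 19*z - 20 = (z - 4)*(z + 1)*(z + 5)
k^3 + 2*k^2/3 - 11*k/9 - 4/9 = (k - 1)*(k + 1/3)*(k + 4/3)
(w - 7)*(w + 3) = w^2 - 4*w - 21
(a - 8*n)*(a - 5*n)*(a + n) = a^3 - 12*a^2*n + 27*a*n^2 + 40*n^3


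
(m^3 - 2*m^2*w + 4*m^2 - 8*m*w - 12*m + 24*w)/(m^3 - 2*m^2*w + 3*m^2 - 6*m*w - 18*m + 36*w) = (m - 2)/(m - 3)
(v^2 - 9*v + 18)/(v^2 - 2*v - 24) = (v - 3)/(v + 4)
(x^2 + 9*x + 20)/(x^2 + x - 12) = (x + 5)/(x - 3)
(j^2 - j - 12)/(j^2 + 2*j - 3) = (j - 4)/(j - 1)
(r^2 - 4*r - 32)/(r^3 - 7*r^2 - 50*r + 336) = (r + 4)/(r^2 + r - 42)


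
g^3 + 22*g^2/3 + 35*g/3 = g*(g + 7/3)*(g + 5)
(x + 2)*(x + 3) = x^2 + 5*x + 6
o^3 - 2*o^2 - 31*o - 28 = (o - 7)*(o + 1)*(o + 4)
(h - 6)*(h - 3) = h^2 - 9*h + 18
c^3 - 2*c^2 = c^2*(c - 2)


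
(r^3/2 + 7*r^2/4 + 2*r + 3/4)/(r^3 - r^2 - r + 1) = (2*r^2 + 5*r + 3)/(4*(r^2 - 2*r + 1))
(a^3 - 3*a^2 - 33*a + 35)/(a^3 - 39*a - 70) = (a - 1)/(a + 2)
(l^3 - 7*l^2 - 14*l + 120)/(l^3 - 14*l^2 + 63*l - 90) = (l + 4)/(l - 3)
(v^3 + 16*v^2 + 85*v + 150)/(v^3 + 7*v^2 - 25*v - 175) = (v^2 + 11*v + 30)/(v^2 + 2*v - 35)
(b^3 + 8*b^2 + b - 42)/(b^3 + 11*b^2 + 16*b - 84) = (b + 3)/(b + 6)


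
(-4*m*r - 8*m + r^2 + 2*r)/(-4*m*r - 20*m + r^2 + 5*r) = (r + 2)/(r + 5)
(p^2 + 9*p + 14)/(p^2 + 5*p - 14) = (p + 2)/(p - 2)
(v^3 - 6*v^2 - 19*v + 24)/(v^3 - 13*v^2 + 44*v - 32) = (v + 3)/(v - 4)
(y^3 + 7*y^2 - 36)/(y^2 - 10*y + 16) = (y^2 + 9*y + 18)/(y - 8)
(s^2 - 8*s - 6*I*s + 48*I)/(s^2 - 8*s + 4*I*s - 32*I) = (s - 6*I)/(s + 4*I)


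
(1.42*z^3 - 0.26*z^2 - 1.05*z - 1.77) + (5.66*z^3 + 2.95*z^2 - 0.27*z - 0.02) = 7.08*z^3 + 2.69*z^2 - 1.32*z - 1.79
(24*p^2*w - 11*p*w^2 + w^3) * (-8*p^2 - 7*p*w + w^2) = -192*p^4*w - 80*p^3*w^2 + 93*p^2*w^3 - 18*p*w^4 + w^5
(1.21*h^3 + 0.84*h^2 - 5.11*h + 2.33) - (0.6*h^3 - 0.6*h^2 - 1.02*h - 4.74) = 0.61*h^3 + 1.44*h^2 - 4.09*h + 7.07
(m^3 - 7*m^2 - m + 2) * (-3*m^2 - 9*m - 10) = -3*m^5 + 12*m^4 + 56*m^3 + 73*m^2 - 8*m - 20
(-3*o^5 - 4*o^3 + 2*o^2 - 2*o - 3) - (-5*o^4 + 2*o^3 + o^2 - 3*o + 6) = -3*o^5 + 5*o^4 - 6*o^3 + o^2 + o - 9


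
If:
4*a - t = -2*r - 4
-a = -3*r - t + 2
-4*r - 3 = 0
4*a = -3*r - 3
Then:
No Solution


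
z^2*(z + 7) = z^3 + 7*z^2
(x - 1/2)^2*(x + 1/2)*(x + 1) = x^4 + x^3/2 - 3*x^2/4 - x/8 + 1/8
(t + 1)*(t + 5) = t^2 + 6*t + 5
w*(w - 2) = w^2 - 2*w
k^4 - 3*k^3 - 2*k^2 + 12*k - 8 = (k - 2)^2*(k - 1)*(k + 2)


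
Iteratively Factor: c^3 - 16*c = (c - 4)*(c^2 + 4*c) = c*(c - 4)*(c + 4)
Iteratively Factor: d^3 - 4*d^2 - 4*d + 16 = (d + 2)*(d^2 - 6*d + 8) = (d - 4)*(d + 2)*(d - 2)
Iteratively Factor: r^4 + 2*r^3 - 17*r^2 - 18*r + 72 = (r - 2)*(r^3 + 4*r^2 - 9*r - 36) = (r - 2)*(r + 4)*(r^2 - 9) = (r - 3)*(r - 2)*(r + 4)*(r + 3)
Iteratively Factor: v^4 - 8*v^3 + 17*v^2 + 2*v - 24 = (v - 3)*(v^3 - 5*v^2 + 2*v + 8) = (v - 3)*(v - 2)*(v^2 - 3*v - 4) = (v - 4)*(v - 3)*(v - 2)*(v + 1)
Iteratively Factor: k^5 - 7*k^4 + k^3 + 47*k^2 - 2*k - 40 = (k - 4)*(k^4 - 3*k^3 - 11*k^2 + 3*k + 10) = (k - 4)*(k - 1)*(k^3 - 2*k^2 - 13*k - 10) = (k - 4)*(k - 1)*(k + 2)*(k^2 - 4*k - 5) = (k - 4)*(k - 1)*(k + 1)*(k + 2)*(k - 5)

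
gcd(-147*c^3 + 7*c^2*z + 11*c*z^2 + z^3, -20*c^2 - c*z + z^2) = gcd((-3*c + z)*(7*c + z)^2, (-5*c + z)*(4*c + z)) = 1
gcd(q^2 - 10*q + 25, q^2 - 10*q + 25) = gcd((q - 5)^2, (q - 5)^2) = q^2 - 10*q + 25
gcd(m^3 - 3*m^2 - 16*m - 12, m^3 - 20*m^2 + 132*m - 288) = m - 6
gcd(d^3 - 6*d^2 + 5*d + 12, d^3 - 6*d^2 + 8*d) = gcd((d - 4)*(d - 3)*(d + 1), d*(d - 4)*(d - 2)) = d - 4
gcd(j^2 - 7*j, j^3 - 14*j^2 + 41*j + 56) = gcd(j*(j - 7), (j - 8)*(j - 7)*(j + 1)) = j - 7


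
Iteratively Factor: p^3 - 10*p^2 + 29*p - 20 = (p - 4)*(p^2 - 6*p + 5) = (p - 5)*(p - 4)*(p - 1)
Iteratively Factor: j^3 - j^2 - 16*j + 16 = (j - 1)*(j^2 - 16) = (j - 4)*(j - 1)*(j + 4)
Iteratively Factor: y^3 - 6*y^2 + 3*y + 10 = (y - 2)*(y^2 - 4*y - 5) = (y - 2)*(y + 1)*(y - 5)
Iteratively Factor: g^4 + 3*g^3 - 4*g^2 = (g)*(g^3 + 3*g^2 - 4*g) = g*(g + 4)*(g^2 - g) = g^2*(g + 4)*(g - 1)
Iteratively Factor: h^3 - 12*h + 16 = (h - 2)*(h^2 + 2*h - 8) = (h - 2)*(h + 4)*(h - 2)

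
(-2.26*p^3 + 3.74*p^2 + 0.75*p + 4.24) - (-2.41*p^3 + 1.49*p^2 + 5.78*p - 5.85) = 0.15*p^3 + 2.25*p^2 - 5.03*p + 10.09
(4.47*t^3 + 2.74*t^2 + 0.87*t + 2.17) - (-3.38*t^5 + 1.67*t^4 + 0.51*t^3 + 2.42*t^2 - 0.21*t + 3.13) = 3.38*t^5 - 1.67*t^4 + 3.96*t^3 + 0.32*t^2 + 1.08*t - 0.96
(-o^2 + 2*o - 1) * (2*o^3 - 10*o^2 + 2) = -2*o^5 + 14*o^4 - 22*o^3 + 8*o^2 + 4*o - 2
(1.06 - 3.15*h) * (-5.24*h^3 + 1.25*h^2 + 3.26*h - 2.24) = 16.506*h^4 - 9.4919*h^3 - 8.944*h^2 + 10.5116*h - 2.3744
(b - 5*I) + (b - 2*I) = 2*b - 7*I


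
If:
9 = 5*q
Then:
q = 9/5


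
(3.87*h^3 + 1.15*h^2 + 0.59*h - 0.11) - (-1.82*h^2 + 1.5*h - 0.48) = 3.87*h^3 + 2.97*h^2 - 0.91*h + 0.37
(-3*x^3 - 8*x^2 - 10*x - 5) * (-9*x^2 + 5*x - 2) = 27*x^5 + 57*x^4 + 56*x^3 + 11*x^2 - 5*x + 10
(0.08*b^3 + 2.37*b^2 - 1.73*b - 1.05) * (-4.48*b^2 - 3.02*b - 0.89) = -0.3584*b^5 - 10.8592*b^4 + 0.521800000000001*b^3 + 7.8193*b^2 + 4.7107*b + 0.9345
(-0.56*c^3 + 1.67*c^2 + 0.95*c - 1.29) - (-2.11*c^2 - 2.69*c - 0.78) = -0.56*c^3 + 3.78*c^2 + 3.64*c - 0.51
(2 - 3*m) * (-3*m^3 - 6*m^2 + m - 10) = 9*m^4 + 12*m^3 - 15*m^2 + 32*m - 20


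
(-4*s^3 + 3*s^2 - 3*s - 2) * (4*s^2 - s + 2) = -16*s^5 + 16*s^4 - 23*s^3 + s^2 - 4*s - 4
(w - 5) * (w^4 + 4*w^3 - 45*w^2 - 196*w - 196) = w^5 - w^4 - 65*w^3 + 29*w^2 + 784*w + 980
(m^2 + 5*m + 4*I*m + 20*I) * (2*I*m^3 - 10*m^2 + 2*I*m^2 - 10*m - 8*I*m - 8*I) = 2*I*m^5 - 18*m^4 + 12*I*m^4 - 108*m^3 - 38*I*m^3 - 58*m^2 - 288*I*m^2 + 192*m - 240*I*m + 160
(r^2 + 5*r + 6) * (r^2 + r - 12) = r^4 + 6*r^3 - r^2 - 54*r - 72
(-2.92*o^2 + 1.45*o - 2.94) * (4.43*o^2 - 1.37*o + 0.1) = -12.9356*o^4 + 10.4239*o^3 - 15.3027*o^2 + 4.1728*o - 0.294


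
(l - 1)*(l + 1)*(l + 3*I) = l^3 + 3*I*l^2 - l - 3*I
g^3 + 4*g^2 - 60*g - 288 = (g - 8)*(g + 6)^2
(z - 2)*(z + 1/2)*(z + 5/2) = z^3 + z^2 - 19*z/4 - 5/2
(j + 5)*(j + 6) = j^2 + 11*j + 30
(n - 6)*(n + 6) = n^2 - 36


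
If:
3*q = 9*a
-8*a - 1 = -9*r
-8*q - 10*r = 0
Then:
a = -5/148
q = -15/148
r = 3/37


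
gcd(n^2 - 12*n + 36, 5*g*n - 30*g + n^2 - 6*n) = n - 6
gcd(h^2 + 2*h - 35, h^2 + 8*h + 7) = h + 7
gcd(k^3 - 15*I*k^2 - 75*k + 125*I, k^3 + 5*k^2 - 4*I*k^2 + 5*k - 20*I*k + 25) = k - 5*I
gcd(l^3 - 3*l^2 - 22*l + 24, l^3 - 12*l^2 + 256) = l + 4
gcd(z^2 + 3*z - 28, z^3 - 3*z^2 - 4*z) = z - 4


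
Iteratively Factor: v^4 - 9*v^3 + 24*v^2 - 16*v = (v - 1)*(v^3 - 8*v^2 + 16*v) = (v - 4)*(v - 1)*(v^2 - 4*v) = v*(v - 4)*(v - 1)*(v - 4)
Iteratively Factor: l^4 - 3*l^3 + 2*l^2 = (l)*(l^3 - 3*l^2 + 2*l) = l*(l - 2)*(l^2 - l) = l^2*(l - 2)*(l - 1)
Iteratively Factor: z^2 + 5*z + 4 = (z + 1)*(z + 4)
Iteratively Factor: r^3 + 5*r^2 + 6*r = (r + 3)*(r^2 + 2*r) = (r + 2)*(r + 3)*(r)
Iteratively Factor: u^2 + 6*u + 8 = (u + 2)*(u + 4)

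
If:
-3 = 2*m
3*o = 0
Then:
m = -3/2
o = 0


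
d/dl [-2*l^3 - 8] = -6*l^2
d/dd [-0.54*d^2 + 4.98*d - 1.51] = 4.98 - 1.08*d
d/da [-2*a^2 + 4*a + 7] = 4 - 4*a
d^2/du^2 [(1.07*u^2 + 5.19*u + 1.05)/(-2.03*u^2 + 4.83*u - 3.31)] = (7.105427357601e-15*u^4 - 63.757428*u^3 + 17.176236*u^2 + 271.009872*u - 224.274388)/(8.365427*u^6 - 59.711841*u^5 + 182.993538*u^4 - 307.403901*u^3 + 298.378626*u^2 - 158.753889*u + 36.264691)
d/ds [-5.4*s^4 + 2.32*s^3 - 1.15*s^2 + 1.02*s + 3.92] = -21.6*s^3 + 6.96*s^2 - 2.3*s + 1.02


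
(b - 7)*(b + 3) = b^2 - 4*b - 21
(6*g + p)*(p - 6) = 6*g*p - 36*g + p^2 - 6*p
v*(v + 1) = v^2 + v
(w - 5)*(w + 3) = w^2 - 2*w - 15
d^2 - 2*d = d*(d - 2)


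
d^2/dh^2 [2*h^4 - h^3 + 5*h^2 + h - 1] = 24*h^2 - 6*h + 10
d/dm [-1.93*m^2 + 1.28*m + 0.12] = 1.28 - 3.86*m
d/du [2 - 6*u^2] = -12*u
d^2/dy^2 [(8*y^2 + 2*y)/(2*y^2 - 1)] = 8*(2*y^3 + 12*y^2 + 3*y + 2)/(8*y^6 - 12*y^4 + 6*y^2 - 1)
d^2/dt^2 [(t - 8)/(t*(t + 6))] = 2*(t^3 - 24*t^2 - 144*t - 288)/(t^3*(t^3 + 18*t^2 + 108*t + 216))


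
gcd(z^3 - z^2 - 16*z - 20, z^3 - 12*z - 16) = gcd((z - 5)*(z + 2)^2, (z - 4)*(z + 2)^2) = z^2 + 4*z + 4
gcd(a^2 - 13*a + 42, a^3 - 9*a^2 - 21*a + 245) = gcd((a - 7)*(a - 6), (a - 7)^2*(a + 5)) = a - 7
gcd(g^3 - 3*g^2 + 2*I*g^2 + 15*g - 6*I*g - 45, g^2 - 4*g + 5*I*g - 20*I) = g + 5*I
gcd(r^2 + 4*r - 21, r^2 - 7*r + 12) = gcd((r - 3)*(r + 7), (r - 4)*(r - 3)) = r - 3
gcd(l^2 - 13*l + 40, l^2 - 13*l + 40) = l^2 - 13*l + 40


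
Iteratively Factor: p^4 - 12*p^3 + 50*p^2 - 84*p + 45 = (p - 3)*(p^3 - 9*p^2 + 23*p - 15) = (p - 3)*(p - 1)*(p^2 - 8*p + 15) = (p - 5)*(p - 3)*(p - 1)*(p - 3)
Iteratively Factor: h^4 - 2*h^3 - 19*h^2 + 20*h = (h - 5)*(h^3 + 3*h^2 - 4*h) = (h - 5)*(h - 1)*(h^2 + 4*h) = h*(h - 5)*(h - 1)*(h + 4)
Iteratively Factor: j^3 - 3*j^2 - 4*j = (j - 4)*(j^2 + j) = j*(j - 4)*(j + 1)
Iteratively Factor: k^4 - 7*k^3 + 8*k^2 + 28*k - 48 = (k + 2)*(k^3 - 9*k^2 + 26*k - 24) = (k - 4)*(k + 2)*(k^2 - 5*k + 6) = (k - 4)*(k - 3)*(k + 2)*(k - 2)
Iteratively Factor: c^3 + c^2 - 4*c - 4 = (c + 1)*(c^2 - 4) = (c - 2)*(c + 1)*(c + 2)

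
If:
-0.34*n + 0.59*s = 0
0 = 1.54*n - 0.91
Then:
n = 0.59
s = 0.34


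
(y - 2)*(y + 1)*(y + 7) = y^3 + 6*y^2 - 9*y - 14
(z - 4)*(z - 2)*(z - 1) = z^3 - 7*z^2 + 14*z - 8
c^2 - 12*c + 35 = (c - 7)*(c - 5)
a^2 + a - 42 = (a - 6)*(a + 7)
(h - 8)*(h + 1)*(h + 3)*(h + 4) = h^4 - 45*h^2 - 140*h - 96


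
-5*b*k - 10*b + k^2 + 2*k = (-5*b + k)*(k + 2)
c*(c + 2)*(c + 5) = c^3 + 7*c^2 + 10*c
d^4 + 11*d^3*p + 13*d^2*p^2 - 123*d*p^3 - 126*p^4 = (d - 3*p)*(d + p)*(d + 6*p)*(d + 7*p)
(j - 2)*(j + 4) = j^2 + 2*j - 8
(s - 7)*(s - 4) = s^2 - 11*s + 28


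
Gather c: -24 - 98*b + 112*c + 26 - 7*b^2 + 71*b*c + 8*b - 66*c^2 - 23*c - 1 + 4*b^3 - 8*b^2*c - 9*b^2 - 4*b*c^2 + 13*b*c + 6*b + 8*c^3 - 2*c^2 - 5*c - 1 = 4*b^3 - 16*b^2 - 84*b + 8*c^3 + c^2*(-4*b - 68) + c*(-8*b^2 + 84*b + 84)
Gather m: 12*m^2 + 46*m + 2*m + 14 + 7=12*m^2 + 48*m + 21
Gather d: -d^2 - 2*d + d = -d^2 - d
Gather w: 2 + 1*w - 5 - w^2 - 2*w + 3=-w^2 - w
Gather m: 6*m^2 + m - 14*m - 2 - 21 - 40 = 6*m^2 - 13*m - 63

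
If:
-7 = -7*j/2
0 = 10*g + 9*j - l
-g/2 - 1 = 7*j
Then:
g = -30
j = 2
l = -282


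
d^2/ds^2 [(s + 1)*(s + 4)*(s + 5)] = 6*s + 20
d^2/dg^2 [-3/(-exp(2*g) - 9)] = 12*(exp(2*g) - 9)*exp(2*g)/(exp(2*g) + 9)^3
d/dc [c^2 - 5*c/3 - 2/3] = 2*c - 5/3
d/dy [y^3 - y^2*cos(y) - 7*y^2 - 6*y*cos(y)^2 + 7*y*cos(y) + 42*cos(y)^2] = y^2*sin(y) + 3*y^2 - 7*y*sin(y) + 6*y*sin(2*y) - 2*y*cos(y) - 14*y - 42*sin(2*y) - 6*cos(y)^2 + 7*cos(y)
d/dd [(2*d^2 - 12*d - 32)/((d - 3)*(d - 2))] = 2*(d^2 + 44*d - 116)/(d^4 - 10*d^3 + 37*d^2 - 60*d + 36)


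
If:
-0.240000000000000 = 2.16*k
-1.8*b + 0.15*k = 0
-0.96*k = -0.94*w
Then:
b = -0.01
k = -0.11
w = -0.11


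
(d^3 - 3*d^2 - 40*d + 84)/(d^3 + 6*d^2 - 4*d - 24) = (d - 7)/(d + 2)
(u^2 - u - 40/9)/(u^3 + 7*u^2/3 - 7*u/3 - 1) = (9*u^2 - 9*u - 40)/(3*(3*u^3 + 7*u^2 - 7*u - 3))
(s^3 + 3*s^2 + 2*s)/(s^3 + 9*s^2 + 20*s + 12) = s/(s + 6)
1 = 1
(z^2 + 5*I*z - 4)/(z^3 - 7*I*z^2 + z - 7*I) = (z + 4*I)/(z^2 - 8*I*z - 7)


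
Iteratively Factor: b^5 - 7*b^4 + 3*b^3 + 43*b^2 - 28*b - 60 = (b - 3)*(b^4 - 4*b^3 - 9*b^2 + 16*b + 20) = (b - 3)*(b - 2)*(b^3 - 2*b^2 - 13*b - 10) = (b - 5)*(b - 3)*(b - 2)*(b^2 + 3*b + 2) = (b - 5)*(b - 3)*(b - 2)*(b + 2)*(b + 1)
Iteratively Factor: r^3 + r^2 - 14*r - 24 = (r + 2)*(r^2 - r - 12) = (r + 2)*(r + 3)*(r - 4)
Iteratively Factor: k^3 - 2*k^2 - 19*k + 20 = (k + 4)*(k^2 - 6*k + 5) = (k - 1)*(k + 4)*(k - 5)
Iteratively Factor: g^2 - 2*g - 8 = (g - 4)*(g + 2)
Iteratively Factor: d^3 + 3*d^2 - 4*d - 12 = (d - 2)*(d^2 + 5*d + 6) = (d - 2)*(d + 2)*(d + 3)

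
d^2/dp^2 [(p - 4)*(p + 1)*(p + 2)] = 6*p - 2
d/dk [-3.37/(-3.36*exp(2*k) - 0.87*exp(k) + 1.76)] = (-22.6464*exp(k) - 2.9319)*exp(k)/(3.36*exp(2*k) + 0.87*exp(k) - 1.76)^2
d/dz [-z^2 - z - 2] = -2*z - 1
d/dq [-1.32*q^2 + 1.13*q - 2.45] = 1.13 - 2.64*q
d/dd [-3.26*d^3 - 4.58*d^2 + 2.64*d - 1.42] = -9.78*d^2 - 9.16*d + 2.64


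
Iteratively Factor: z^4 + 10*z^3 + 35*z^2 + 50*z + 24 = (z + 1)*(z^3 + 9*z^2 + 26*z + 24) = (z + 1)*(z + 4)*(z^2 + 5*z + 6) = (z + 1)*(z + 3)*(z + 4)*(z + 2)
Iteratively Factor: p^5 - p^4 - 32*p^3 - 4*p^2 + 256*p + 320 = (p + 4)*(p^4 - 5*p^3 - 12*p^2 + 44*p + 80) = (p + 2)*(p + 4)*(p^3 - 7*p^2 + 2*p + 40) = (p - 4)*(p + 2)*(p + 4)*(p^2 - 3*p - 10) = (p - 4)*(p + 2)^2*(p + 4)*(p - 5)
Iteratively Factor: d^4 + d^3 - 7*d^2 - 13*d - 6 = (d + 1)*(d^3 - 7*d - 6) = (d + 1)*(d + 2)*(d^2 - 2*d - 3) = (d + 1)^2*(d + 2)*(d - 3)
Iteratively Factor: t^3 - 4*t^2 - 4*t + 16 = (t - 4)*(t^2 - 4) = (t - 4)*(t + 2)*(t - 2)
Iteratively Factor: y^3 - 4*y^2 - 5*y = (y)*(y^2 - 4*y - 5) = y*(y - 5)*(y + 1)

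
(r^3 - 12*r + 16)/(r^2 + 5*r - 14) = (r^2 + 2*r - 8)/(r + 7)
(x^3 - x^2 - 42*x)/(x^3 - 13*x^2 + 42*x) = (x + 6)/(x - 6)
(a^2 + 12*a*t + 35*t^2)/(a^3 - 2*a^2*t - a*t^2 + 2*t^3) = (a^2 + 12*a*t + 35*t^2)/(a^3 - 2*a^2*t - a*t^2 + 2*t^3)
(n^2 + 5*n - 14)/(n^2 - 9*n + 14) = (n + 7)/(n - 7)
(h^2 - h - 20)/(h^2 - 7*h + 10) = (h + 4)/(h - 2)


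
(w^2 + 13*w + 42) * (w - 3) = w^3 + 10*w^2 + 3*w - 126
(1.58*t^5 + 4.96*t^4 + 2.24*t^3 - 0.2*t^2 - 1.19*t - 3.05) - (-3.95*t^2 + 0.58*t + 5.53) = 1.58*t^5 + 4.96*t^4 + 2.24*t^3 + 3.75*t^2 - 1.77*t - 8.58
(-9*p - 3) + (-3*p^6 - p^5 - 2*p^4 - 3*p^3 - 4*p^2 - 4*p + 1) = -3*p^6 - p^5 - 2*p^4 - 3*p^3 - 4*p^2 - 13*p - 2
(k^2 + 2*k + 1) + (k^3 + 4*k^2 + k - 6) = k^3 + 5*k^2 + 3*k - 5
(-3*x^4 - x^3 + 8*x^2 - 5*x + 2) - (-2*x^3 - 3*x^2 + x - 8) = -3*x^4 + x^3 + 11*x^2 - 6*x + 10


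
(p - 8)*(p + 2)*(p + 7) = p^3 + p^2 - 58*p - 112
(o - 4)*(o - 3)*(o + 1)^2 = o^4 - 5*o^3 - o^2 + 17*o + 12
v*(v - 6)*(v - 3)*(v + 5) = v^4 - 4*v^3 - 27*v^2 + 90*v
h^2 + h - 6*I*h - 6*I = (h + 1)*(h - 6*I)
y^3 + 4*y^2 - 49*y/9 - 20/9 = (y - 4/3)*(y + 1/3)*(y + 5)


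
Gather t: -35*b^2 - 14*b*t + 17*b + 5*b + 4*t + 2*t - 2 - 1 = -35*b^2 + 22*b + t*(6 - 14*b) - 3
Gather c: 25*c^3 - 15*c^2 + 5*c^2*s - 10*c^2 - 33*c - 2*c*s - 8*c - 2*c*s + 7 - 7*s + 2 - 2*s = 25*c^3 + c^2*(5*s - 25) + c*(-4*s - 41) - 9*s + 9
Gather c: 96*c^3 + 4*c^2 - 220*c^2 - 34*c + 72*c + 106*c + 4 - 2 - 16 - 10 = 96*c^3 - 216*c^2 + 144*c - 24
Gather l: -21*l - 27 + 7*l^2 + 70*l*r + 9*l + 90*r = 7*l^2 + l*(70*r - 12) + 90*r - 27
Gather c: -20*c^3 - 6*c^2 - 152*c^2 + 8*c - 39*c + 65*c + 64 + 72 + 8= -20*c^3 - 158*c^2 + 34*c + 144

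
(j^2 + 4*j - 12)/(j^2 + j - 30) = (j - 2)/(j - 5)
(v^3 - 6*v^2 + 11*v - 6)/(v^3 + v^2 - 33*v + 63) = (v^2 - 3*v + 2)/(v^2 + 4*v - 21)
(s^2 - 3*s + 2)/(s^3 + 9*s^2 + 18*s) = (s^2 - 3*s + 2)/(s*(s^2 + 9*s + 18))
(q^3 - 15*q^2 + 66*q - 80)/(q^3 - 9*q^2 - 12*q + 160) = (q - 2)/(q + 4)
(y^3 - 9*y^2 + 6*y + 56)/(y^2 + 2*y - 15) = (y^3 - 9*y^2 + 6*y + 56)/(y^2 + 2*y - 15)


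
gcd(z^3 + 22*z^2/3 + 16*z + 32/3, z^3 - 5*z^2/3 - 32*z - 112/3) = z^2 + 16*z/3 + 16/3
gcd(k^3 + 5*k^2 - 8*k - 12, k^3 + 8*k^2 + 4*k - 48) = k^2 + 4*k - 12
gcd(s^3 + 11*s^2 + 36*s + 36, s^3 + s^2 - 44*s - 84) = s^2 + 8*s + 12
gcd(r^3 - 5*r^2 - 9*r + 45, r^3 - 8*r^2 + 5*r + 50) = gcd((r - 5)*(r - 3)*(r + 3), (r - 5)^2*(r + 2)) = r - 5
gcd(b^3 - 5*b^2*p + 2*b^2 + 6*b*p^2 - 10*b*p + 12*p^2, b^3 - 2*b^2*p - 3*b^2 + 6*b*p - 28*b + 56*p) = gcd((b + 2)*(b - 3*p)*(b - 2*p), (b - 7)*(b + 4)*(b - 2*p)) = -b + 2*p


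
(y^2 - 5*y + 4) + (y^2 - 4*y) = 2*y^2 - 9*y + 4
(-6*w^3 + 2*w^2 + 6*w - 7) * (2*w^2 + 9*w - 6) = -12*w^5 - 50*w^4 + 66*w^3 + 28*w^2 - 99*w + 42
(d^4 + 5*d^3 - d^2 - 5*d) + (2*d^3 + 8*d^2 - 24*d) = d^4 + 7*d^3 + 7*d^2 - 29*d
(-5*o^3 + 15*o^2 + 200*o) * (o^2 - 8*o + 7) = -5*o^5 + 55*o^4 + 45*o^3 - 1495*o^2 + 1400*o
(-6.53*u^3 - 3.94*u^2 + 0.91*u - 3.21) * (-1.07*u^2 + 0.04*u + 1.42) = 6.9871*u^5 + 3.9546*u^4 - 10.4039*u^3 - 2.1237*u^2 + 1.1638*u - 4.5582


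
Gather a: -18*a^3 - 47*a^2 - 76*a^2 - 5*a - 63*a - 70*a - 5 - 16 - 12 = -18*a^3 - 123*a^2 - 138*a - 33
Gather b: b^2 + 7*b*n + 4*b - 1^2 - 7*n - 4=b^2 + b*(7*n + 4) - 7*n - 5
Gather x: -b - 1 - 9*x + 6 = -b - 9*x + 5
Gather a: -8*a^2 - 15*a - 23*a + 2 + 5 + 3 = -8*a^2 - 38*a + 10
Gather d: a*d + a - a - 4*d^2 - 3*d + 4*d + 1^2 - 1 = -4*d^2 + d*(a + 1)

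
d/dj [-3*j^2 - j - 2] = -6*j - 1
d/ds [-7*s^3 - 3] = -21*s^2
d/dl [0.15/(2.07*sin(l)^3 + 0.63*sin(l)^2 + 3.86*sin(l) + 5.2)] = (-0.189*sin(l) + 0.46575*cos(2*l) - 1.04475)*cos(l)/(2.07*sin(l)^3 + 0.63*sin(l)^2 + 3.86*sin(l) + 5.2)^2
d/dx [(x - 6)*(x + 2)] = 2*x - 4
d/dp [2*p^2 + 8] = 4*p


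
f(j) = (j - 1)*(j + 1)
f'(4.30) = 8.60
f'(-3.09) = -6.18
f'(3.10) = 6.20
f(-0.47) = -0.78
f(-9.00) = 80.00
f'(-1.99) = -3.98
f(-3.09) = 8.55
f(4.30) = 17.49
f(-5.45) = 28.70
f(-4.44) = 18.71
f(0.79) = -0.38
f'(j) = 2*j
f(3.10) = 8.61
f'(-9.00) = -18.00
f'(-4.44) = -8.88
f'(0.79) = 1.58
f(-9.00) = 80.00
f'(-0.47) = -0.94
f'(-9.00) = -18.00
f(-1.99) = 2.96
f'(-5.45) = -10.90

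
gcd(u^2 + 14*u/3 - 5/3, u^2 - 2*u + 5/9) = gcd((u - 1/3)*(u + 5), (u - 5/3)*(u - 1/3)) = u - 1/3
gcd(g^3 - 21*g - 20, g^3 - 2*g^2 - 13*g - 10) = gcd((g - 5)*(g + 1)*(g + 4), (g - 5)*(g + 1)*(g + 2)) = g^2 - 4*g - 5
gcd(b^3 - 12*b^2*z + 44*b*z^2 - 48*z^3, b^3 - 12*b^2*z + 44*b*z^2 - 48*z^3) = -b^3 + 12*b^2*z - 44*b*z^2 + 48*z^3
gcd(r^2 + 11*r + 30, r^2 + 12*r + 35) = r + 5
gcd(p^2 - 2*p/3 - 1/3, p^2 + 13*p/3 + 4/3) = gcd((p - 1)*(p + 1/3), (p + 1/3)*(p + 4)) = p + 1/3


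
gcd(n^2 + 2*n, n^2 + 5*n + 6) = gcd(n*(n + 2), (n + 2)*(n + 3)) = n + 2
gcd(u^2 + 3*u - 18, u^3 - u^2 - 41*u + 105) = u - 3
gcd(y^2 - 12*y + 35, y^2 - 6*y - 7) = y - 7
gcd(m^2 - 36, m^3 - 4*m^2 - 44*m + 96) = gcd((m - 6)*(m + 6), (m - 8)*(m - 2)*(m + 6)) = m + 6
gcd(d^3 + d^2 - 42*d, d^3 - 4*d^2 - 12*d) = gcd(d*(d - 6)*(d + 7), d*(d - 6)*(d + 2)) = d^2 - 6*d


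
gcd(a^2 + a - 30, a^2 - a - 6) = 1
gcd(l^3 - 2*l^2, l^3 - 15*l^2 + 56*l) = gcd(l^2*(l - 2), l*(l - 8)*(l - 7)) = l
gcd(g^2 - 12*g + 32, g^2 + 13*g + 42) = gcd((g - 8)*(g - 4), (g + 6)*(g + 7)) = 1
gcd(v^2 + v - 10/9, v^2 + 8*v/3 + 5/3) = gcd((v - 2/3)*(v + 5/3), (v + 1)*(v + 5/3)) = v + 5/3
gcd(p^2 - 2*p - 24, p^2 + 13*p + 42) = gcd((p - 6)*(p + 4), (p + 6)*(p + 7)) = 1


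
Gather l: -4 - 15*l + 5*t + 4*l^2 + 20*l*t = 4*l^2 + l*(20*t - 15) + 5*t - 4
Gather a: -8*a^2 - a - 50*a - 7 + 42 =-8*a^2 - 51*a + 35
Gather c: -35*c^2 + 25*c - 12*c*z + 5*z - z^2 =-35*c^2 + c*(25 - 12*z) - z^2 + 5*z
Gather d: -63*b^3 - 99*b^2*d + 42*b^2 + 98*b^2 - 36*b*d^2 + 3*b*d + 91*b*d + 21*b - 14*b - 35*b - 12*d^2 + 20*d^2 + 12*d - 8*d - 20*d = -63*b^3 + 140*b^2 - 28*b + d^2*(8 - 36*b) + d*(-99*b^2 + 94*b - 16)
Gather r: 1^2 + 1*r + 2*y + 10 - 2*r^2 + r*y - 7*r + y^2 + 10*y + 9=-2*r^2 + r*(y - 6) + y^2 + 12*y + 20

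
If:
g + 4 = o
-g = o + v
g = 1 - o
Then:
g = -3/2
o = 5/2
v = -1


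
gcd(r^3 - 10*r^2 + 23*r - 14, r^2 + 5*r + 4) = 1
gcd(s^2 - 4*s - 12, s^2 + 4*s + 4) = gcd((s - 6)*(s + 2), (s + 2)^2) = s + 2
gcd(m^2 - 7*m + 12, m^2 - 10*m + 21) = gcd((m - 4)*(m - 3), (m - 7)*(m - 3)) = m - 3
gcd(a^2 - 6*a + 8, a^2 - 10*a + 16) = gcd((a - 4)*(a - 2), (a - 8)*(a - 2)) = a - 2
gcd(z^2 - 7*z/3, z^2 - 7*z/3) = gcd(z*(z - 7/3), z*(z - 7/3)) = z^2 - 7*z/3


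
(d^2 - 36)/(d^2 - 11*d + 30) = (d + 6)/(d - 5)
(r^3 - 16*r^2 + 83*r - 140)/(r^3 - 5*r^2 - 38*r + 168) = (r - 5)/(r + 6)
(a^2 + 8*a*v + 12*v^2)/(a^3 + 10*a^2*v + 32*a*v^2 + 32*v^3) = (a + 6*v)/(a^2 + 8*a*v + 16*v^2)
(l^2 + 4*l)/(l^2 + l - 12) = l/(l - 3)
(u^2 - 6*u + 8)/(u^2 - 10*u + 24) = (u - 2)/(u - 6)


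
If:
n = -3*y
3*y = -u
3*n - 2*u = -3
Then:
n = -3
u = -3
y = 1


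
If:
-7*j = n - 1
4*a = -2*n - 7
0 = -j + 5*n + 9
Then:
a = -8/9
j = 7/18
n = -31/18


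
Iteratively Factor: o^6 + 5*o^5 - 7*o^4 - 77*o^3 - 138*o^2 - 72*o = (o + 2)*(o^5 + 3*o^4 - 13*o^3 - 51*o^2 - 36*o) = (o + 2)*(o + 3)*(o^4 - 13*o^2 - 12*o) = (o - 4)*(o + 2)*(o + 3)*(o^3 + 4*o^2 + 3*o) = o*(o - 4)*(o + 2)*(o + 3)*(o^2 + 4*o + 3) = o*(o - 4)*(o + 2)*(o + 3)^2*(o + 1)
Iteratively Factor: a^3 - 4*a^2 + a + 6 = (a + 1)*(a^2 - 5*a + 6) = (a - 2)*(a + 1)*(a - 3)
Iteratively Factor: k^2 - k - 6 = (k - 3)*(k + 2)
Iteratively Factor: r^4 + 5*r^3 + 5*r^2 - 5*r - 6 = (r + 2)*(r^3 + 3*r^2 - r - 3) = (r + 2)*(r + 3)*(r^2 - 1) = (r - 1)*(r + 2)*(r + 3)*(r + 1)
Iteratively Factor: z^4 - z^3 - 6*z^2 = (z + 2)*(z^3 - 3*z^2) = (z - 3)*(z + 2)*(z^2) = z*(z - 3)*(z + 2)*(z)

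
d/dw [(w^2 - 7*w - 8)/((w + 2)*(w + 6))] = 5*(3*w^2 + 8*w - 4)/(w^4 + 16*w^3 + 88*w^2 + 192*w + 144)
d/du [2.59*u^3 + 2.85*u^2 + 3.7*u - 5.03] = 7.77*u^2 + 5.7*u + 3.7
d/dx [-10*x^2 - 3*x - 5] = -20*x - 3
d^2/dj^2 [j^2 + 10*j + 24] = 2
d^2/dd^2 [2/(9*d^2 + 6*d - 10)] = 36*(-9*d^2 - 6*d + 4*(3*d + 1)^2 + 10)/(9*d^2 + 6*d - 10)^3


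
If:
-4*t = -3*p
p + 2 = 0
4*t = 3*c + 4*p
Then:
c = 2/3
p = -2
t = -3/2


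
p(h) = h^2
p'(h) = 2*h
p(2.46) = 6.05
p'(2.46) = 4.92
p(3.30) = 10.89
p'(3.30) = 6.60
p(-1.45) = 2.10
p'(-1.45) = -2.90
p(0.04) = 0.00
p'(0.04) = 0.08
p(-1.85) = 3.42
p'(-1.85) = -3.70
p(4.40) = 19.36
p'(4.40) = 8.80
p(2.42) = 5.86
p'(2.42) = 4.84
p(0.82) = 0.67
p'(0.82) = 1.64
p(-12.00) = 144.00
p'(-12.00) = -24.00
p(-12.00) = 144.00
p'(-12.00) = -24.00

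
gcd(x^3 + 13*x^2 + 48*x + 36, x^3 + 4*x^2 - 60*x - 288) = x^2 + 12*x + 36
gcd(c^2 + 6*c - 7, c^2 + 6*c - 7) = c^2 + 6*c - 7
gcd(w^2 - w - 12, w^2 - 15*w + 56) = 1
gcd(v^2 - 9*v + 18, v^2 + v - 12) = v - 3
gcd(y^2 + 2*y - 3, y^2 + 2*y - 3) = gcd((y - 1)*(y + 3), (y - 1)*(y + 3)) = y^2 + 2*y - 3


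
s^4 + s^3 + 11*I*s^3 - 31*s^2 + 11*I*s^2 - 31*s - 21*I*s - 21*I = (s + 1)*(s + I)*(s + 3*I)*(s + 7*I)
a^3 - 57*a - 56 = (a - 8)*(a + 1)*(a + 7)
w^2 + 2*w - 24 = (w - 4)*(w + 6)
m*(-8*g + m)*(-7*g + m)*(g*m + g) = 56*g^3*m^2 + 56*g^3*m - 15*g^2*m^3 - 15*g^2*m^2 + g*m^4 + g*m^3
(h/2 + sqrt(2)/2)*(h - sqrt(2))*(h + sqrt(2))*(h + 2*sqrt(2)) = h^4/2 + 3*sqrt(2)*h^3/2 + h^2 - 3*sqrt(2)*h - 4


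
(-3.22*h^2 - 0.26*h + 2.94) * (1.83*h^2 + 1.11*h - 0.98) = -5.8926*h^4 - 4.05*h^3 + 8.2472*h^2 + 3.5182*h - 2.8812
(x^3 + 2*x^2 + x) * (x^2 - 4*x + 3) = x^5 - 2*x^4 - 4*x^3 + 2*x^2 + 3*x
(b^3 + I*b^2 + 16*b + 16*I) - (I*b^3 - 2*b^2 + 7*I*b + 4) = b^3 - I*b^3 + 2*b^2 + I*b^2 + 16*b - 7*I*b - 4 + 16*I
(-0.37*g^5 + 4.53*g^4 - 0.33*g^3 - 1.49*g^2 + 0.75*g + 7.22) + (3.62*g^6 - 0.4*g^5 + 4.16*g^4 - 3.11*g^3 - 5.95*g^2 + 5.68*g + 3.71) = 3.62*g^6 - 0.77*g^5 + 8.69*g^4 - 3.44*g^3 - 7.44*g^2 + 6.43*g + 10.93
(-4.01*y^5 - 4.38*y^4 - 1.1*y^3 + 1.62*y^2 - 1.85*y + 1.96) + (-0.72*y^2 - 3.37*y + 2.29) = -4.01*y^5 - 4.38*y^4 - 1.1*y^3 + 0.9*y^2 - 5.22*y + 4.25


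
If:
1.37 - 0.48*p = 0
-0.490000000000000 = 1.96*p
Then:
No Solution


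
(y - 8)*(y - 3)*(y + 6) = y^3 - 5*y^2 - 42*y + 144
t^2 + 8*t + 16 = (t + 4)^2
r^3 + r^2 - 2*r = r*(r - 1)*(r + 2)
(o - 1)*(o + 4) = o^2 + 3*o - 4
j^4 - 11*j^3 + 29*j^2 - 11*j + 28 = (j - 7)*(j - 4)*(j - I)*(j + I)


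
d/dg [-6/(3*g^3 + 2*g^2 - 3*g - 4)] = 6*(9*g^2 + 4*g - 3)/(3*g^3 + 2*g^2 - 3*g - 4)^2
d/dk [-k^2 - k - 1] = -2*k - 1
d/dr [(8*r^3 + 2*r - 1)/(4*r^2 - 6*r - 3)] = 4*(8*r^4 - 24*r^3 - 20*r^2 + 2*r - 3)/(16*r^4 - 48*r^3 + 12*r^2 + 36*r + 9)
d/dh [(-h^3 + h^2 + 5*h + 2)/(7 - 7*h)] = (2*h^3 - 4*h^2 + 2*h + 7)/(7*(h^2 - 2*h + 1))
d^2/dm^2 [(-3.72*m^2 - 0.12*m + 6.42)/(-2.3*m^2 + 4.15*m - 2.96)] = (72.2843999999999*m^3 - 355.72536*m^2 + 362.77164*m - 65.587716)/(12.167*m^6 - 65.8605*m^5 + 165.81045*m^4 - 240.992575*m^3 + 213.39084*m^2 - 109.08192*m + 25.934336)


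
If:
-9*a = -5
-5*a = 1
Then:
No Solution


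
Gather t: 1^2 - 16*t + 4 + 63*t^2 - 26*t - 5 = 63*t^2 - 42*t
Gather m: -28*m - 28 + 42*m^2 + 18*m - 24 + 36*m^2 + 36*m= 78*m^2 + 26*m - 52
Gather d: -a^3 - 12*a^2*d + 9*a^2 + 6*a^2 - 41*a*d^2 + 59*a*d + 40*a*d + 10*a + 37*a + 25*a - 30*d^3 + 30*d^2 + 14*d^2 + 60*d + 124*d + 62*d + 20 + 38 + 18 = -a^3 + 15*a^2 + 72*a - 30*d^3 + d^2*(44 - 41*a) + d*(-12*a^2 + 99*a + 246) + 76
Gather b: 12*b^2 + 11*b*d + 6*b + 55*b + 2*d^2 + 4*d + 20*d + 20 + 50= 12*b^2 + b*(11*d + 61) + 2*d^2 + 24*d + 70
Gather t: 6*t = 6*t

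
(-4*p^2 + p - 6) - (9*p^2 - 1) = -13*p^2 + p - 5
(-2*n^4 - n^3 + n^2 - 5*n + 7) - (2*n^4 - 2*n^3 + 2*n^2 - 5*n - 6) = -4*n^4 + n^3 - n^2 + 13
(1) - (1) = 0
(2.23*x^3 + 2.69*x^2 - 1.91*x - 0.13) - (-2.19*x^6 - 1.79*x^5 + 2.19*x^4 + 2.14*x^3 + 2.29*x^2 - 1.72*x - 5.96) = 2.19*x^6 + 1.79*x^5 - 2.19*x^4 + 0.0899999999999999*x^3 + 0.4*x^2 - 0.19*x + 5.83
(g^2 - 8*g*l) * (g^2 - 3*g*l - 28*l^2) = g^4 - 11*g^3*l - 4*g^2*l^2 + 224*g*l^3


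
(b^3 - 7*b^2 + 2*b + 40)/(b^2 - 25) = (b^2 - 2*b - 8)/(b + 5)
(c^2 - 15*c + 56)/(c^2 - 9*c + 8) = (c - 7)/(c - 1)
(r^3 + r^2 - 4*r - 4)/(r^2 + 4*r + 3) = (r^2 - 4)/(r + 3)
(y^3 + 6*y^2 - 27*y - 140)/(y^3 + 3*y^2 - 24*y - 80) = (y + 7)/(y + 4)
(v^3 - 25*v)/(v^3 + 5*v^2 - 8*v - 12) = v*(v^2 - 25)/(v^3 + 5*v^2 - 8*v - 12)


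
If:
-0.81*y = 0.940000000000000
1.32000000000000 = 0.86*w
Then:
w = 1.53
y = -1.16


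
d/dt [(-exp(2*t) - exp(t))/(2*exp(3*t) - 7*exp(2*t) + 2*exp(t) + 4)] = (2*exp(4*t) + 4*exp(3*t) - 9*exp(2*t) - 8*exp(t) - 4)*exp(t)/(4*exp(6*t) - 28*exp(5*t) + 57*exp(4*t) - 12*exp(3*t) - 52*exp(2*t) + 16*exp(t) + 16)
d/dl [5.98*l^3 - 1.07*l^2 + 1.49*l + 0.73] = 17.94*l^2 - 2.14*l + 1.49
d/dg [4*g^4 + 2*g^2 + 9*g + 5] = 16*g^3 + 4*g + 9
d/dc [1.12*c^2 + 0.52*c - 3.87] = 2.24*c + 0.52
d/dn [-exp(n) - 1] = -exp(n)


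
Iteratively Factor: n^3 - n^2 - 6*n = (n - 3)*(n^2 + 2*n) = n*(n - 3)*(n + 2)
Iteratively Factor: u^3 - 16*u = (u)*(u^2 - 16) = u*(u + 4)*(u - 4)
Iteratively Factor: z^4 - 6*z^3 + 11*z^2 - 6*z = (z)*(z^3 - 6*z^2 + 11*z - 6) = z*(z - 3)*(z^2 - 3*z + 2) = z*(z - 3)*(z - 1)*(z - 2)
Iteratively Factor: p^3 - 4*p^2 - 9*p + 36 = (p + 3)*(p^2 - 7*p + 12) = (p - 4)*(p + 3)*(p - 3)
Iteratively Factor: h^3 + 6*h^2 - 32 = (h + 4)*(h^2 + 2*h - 8) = (h + 4)^2*(h - 2)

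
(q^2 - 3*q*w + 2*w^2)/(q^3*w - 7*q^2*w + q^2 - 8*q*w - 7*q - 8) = (-q^2 + 3*q*w - 2*w^2)/(-q^3*w + 7*q^2*w - q^2 + 8*q*w + 7*q + 8)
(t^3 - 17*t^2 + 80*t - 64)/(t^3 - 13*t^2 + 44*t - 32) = (t - 8)/(t - 4)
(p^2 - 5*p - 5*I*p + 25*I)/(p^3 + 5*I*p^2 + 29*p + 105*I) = (p - 5)/(p^2 + 10*I*p - 21)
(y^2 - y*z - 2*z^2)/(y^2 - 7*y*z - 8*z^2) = (y - 2*z)/(y - 8*z)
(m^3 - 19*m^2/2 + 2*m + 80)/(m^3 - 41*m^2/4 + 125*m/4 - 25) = 2*(2*m^2 - 11*m - 40)/(4*m^2 - 25*m + 25)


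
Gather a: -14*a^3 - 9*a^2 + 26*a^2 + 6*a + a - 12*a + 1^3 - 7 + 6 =-14*a^3 + 17*a^2 - 5*a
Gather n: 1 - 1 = 0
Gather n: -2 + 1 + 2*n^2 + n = 2*n^2 + n - 1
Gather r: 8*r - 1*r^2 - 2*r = -r^2 + 6*r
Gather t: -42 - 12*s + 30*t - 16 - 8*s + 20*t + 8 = -20*s + 50*t - 50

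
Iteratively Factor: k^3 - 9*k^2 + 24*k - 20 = (k - 2)*(k^2 - 7*k + 10) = (k - 5)*(k - 2)*(k - 2)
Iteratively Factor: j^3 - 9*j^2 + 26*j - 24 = (j - 4)*(j^2 - 5*j + 6) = (j - 4)*(j - 2)*(j - 3)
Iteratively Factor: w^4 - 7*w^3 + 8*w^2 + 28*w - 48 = (w - 3)*(w^3 - 4*w^2 - 4*w + 16) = (w - 3)*(w - 2)*(w^2 - 2*w - 8) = (w - 4)*(w - 3)*(w - 2)*(w + 2)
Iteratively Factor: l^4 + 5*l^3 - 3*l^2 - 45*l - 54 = (l + 3)*(l^3 + 2*l^2 - 9*l - 18) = (l - 3)*(l + 3)*(l^2 + 5*l + 6) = (l - 3)*(l + 3)^2*(l + 2)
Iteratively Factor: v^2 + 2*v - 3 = (v + 3)*(v - 1)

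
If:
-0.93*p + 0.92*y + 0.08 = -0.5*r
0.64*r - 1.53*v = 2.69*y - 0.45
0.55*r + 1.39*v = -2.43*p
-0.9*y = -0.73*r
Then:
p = -0.26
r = -0.26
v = 0.55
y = -0.21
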